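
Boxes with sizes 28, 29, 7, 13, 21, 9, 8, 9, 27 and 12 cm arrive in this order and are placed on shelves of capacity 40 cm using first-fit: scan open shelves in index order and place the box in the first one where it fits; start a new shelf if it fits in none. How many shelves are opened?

5

  28 → shelf 1 (new)  [load 28/40]
  29 → shelf 2 (new)  [load 29/40]
  7 → shelf 1  [load 35/40]
  13 → shelf 3 (new)  [load 13/40]
  21 → shelf 3  [load 34/40]
  9 → shelf 2  [load 38/40]
  8 → shelf 4 (new)  [load 8/40]
  9 → shelf 4  [load 17/40]
  27 → shelf 5 (new)  [load 27/40]
  12 → shelf 4  [load 29/40]
5 shelves opened.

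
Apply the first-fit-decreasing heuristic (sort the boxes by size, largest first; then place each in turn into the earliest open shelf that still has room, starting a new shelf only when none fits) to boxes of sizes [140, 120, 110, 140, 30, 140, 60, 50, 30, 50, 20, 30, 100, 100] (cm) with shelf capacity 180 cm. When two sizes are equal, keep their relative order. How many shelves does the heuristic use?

Sorted descending: 140, 140, 140, 120, 110, 100, 100, 60, 50, 50, 30, 30, 30, 20.
  140 → shelf 1 (new)  [load 140/180]
  140 → shelf 2 (new)  [load 140/180]
  140 → shelf 3 (new)  [load 140/180]
  120 → shelf 4 (new)  [load 120/180]
  110 → shelf 5 (new)  [load 110/180]
  100 → shelf 6 (new)  [load 100/180]
  100 → shelf 7 (new)  [load 100/180]
  60 → shelf 4  [load 180/180]
  50 → shelf 5  [load 160/180]
  50 → shelf 6  [load 150/180]
  30 → shelf 1  [load 170/180]
  30 → shelf 2  [load 170/180]
  30 → shelf 3  [load 170/180]
  20 → shelf 5  [load 180/180]
7 shelves opened.

7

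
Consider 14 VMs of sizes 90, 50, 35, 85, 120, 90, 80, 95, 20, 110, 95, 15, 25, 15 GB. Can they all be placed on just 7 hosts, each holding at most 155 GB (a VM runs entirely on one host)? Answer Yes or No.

Total = 925 GB; ⌈925/155⌉ = 6.
8 VMs each exceed half the capacity and cannot share a host, forcing at least 8 hosts.
At least 8 hosts are required, but only 7 are allowed.

No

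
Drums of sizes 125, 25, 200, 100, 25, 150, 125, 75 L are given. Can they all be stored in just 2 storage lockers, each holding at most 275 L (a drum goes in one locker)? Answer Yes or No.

No

Total = 825 L; ⌈825/275⌉ = 3.
At least 3 storage lockers are required, but only 2 are allowed.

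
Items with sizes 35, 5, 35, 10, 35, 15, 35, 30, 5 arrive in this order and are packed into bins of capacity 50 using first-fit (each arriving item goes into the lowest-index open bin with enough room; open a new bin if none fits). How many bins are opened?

5

  35 → bin 1 (new)  [load 35/50]
  5 → bin 1  [load 40/50]
  35 → bin 2 (new)  [load 35/50]
  10 → bin 1  [load 50/50]
  35 → bin 3 (new)  [load 35/50]
  15 → bin 2  [load 50/50]
  35 → bin 4 (new)  [load 35/50]
  30 → bin 5 (new)  [load 30/50]
  5 → bin 3  [load 40/50]
5 bins opened.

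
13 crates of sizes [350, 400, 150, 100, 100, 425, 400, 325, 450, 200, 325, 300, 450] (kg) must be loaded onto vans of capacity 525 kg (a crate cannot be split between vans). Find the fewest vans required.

Total = 450 + 450 + 425 + 400 + 400 + 350 + 325 + 325 + 300 + 200 + 150 + 100 + 100 = 3975 kg.
Lower bound: ⌈3975/525⌉ = 8 vans.
Also, 9 crates each exceed 525/2 kg, and no two of those can share a van, so at least 9 vans are needed.
A packing using 9 vans:
  van 1: 450 = 450
  van 2: 450 = 450
  van 3: 425 + 100 = 525
  van 4: 400 + 100 = 500
  van 5: 400 = 400
  van 6: 350 + 150 = 500
  van 7: 325 + 200 = 525
  van 8: 325 = 325
  van 9: 300 = 300
This matches the lower bound, so 9 is optimal.

9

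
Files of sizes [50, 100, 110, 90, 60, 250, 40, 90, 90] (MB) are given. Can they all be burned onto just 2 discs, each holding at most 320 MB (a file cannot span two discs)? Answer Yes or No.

Total = 880 MB; ⌈880/320⌉ = 3.
At least 3 discs are required, but only 2 are allowed.

No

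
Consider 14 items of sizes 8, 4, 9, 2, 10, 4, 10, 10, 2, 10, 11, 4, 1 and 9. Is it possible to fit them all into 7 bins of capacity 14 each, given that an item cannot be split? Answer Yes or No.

No

Total = 94; ⌈94/14⌉ = 7.
8 items each exceed half the capacity and cannot share a bin, forcing at least 8 bins.
At least 8 bins are required, but only 7 are allowed.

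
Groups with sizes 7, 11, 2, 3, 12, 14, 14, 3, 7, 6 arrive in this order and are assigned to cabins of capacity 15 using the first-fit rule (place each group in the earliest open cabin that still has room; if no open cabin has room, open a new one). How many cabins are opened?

  7 → cabin 1 (new)  [load 7/15]
  11 → cabin 2 (new)  [load 11/15]
  2 → cabin 1  [load 9/15]
  3 → cabin 1  [load 12/15]
  12 → cabin 3 (new)  [load 12/15]
  14 → cabin 4 (new)  [load 14/15]
  14 → cabin 5 (new)  [load 14/15]
  3 → cabin 1  [load 15/15]
  7 → cabin 6 (new)  [load 7/15]
  6 → cabin 6  [load 13/15]
6 cabins opened.

6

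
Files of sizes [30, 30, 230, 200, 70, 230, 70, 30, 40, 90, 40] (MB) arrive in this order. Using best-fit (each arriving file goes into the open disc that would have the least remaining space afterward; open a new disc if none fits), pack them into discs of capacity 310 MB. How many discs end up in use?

  30 → disc 1 (new)  [load 30/310]
  30 → disc 1  [load 60/310]
  230 → disc 1  [load 290/310]
  200 → disc 2 (new)  [load 200/310]
  70 → disc 2  [load 270/310]
  230 → disc 3 (new)  [load 230/310]
  70 → disc 3  [load 300/310]
  30 → disc 2  [load 300/310]
  40 → disc 4 (new)  [load 40/310]
  90 → disc 4  [load 130/310]
  40 → disc 4  [load 170/310]
4 discs opened.

4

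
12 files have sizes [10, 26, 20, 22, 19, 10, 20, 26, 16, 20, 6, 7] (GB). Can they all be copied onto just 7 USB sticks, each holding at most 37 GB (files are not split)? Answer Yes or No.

Yes

A valid assignment using 7 USB sticks:
  USB stick 1: 26 + 10 = 36
  USB stick 2: 26 + 10 = 36
  USB stick 3: 22 + 7 + 6 = 35
  USB stick 4: 20 + 16 = 36
  USB stick 5: 20 = 20
  USB stick 6: 20 = 20
  USB stick 7: 19 = 19
Every load is within 37 GB, so 7 USB sticks suffice.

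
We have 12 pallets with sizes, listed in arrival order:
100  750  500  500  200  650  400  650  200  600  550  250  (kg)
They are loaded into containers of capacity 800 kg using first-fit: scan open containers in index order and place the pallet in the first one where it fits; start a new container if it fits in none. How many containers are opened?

  100 → container 1 (new)  [load 100/800]
  750 → container 2 (new)  [load 750/800]
  500 → container 1  [load 600/800]
  500 → container 3 (new)  [load 500/800]
  200 → container 1  [load 800/800]
  650 → container 4 (new)  [load 650/800]
  400 → container 5 (new)  [load 400/800]
  650 → container 6 (new)  [load 650/800]
  200 → container 3  [load 700/800]
  600 → container 7 (new)  [load 600/800]
  550 → container 8 (new)  [load 550/800]
  250 → container 5  [load 650/800]
8 containers opened.

8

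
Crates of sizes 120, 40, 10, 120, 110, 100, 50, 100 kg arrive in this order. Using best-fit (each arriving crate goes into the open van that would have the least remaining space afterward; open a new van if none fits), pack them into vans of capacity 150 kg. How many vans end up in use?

5

  120 → van 1 (new)  [load 120/150]
  40 → van 2 (new)  [load 40/150]
  10 → van 1  [load 130/150]
  120 → van 3 (new)  [load 120/150]
  110 → van 2  [load 150/150]
  100 → van 4 (new)  [load 100/150]
  50 → van 4  [load 150/150]
  100 → van 5 (new)  [load 100/150]
5 vans opened.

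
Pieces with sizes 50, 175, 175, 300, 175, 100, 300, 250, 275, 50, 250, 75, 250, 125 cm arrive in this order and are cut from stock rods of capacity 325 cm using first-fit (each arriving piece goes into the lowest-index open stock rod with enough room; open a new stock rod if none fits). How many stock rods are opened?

9

  50 → stock rod 1 (new)  [load 50/325]
  175 → stock rod 1  [load 225/325]
  175 → stock rod 2 (new)  [load 175/325]
  300 → stock rod 3 (new)  [load 300/325]
  175 → stock rod 4 (new)  [load 175/325]
  100 → stock rod 1  [load 325/325]
  300 → stock rod 5 (new)  [load 300/325]
  250 → stock rod 6 (new)  [load 250/325]
  275 → stock rod 7 (new)  [load 275/325]
  50 → stock rod 2  [load 225/325]
  250 → stock rod 8 (new)  [load 250/325]
  75 → stock rod 2  [load 300/325]
  250 → stock rod 9 (new)  [load 250/325]
  125 → stock rod 4  [load 300/325]
9 stock rods opened.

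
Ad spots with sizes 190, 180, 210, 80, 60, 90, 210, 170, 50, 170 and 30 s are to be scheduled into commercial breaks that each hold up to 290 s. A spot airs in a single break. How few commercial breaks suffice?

Total = 210 + 210 + 190 + 180 + 170 + 170 + 90 + 80 + 60 + 50 + 30 = 1440 s.
Lower bound: ⌈1440/290⌉ = 5 commercial breaks.
Also, 6 ad spots each exceed 145 s, and no two of those can share a break, so at least 6 commercial breaks are needed.
A packing using 6 commercial breaks:
  break 1: 210 + 80 = 290
  break 2: 210 + 60 = 270
  break 3: 190 + 90 = 280
  break 4: 180 + 50 + 30 = 260
  break 5: 170 = 170
  break 6: 170 = 170
This matches the lower bound, so 6 is optimal.

6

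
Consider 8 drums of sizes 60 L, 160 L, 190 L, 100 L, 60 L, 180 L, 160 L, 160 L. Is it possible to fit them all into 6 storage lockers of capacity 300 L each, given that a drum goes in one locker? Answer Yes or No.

Yes

A valid assignment using 5 storage lockers:
  locker 1: 190 + 100 = 290
  locker 2: 180 + 60 + 60 = 300
  locker 3: 160 = 160
  locker 4: 160 = 160
  locker 5: 160 = 160
That uses only 5 ≤ 6, so 6 storage lockers are enough.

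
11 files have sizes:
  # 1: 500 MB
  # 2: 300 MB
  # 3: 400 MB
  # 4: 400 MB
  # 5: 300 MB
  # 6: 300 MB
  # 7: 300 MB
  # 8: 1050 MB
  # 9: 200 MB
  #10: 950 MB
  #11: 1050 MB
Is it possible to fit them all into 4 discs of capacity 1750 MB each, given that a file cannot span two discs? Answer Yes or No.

Yes

A valid assignment using 4 discs:
  disc 1: 1050 + 500 + 200 = 1750
  disc 2: 1050 + 400 + 300 = 1750
  disc 3: 950 + 400 + 300 = 1650
  disc 4: 300 + 300 = 600
Every load is within 1750 MB, so 4 discs suffice.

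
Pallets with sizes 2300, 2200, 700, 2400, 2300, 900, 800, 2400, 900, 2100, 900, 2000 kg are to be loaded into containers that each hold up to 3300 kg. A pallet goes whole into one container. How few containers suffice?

Total = 2400 + 2400 + 2300 + 2300 + 2200 + 2100 + 2000 + 900 + 900 + 900 + 800 + 700 = 19900 kg.
Lower bound: ⌈19900/3300⌉ = 7 containers.
A packing using 7 containers:
  container 1: 2400 + 900 = 3300
  container 2: 2400 + 900 = 3300
  container 3: 2300 + 900 = 3200
  container 4: 2300 + 800 = 3100
  container 5: 2200 + 700 = 2900
  container 6: 2100 = 2100
  container 7: 2000 = 2000
This matches the lower bound, so 7 is optimal.

7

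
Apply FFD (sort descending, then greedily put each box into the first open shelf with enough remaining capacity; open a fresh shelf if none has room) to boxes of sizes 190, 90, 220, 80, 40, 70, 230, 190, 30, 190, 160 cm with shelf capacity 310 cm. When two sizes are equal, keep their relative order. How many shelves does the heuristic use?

6

Sorted descending: 230, 220, 190, 190, 190, 160, 90, 80, 70, 40, 30.
  230 → shelf 1 (new)  [load 230/310]
  220 → shelf 2 (new)  [load 220/310]
  190 → shelf 3 (new)  [load 190/310]
  190 → shelf 4 (new)  [load 190/310]
  190 → shelf 5 (new)  [load 190/310]
  160 → shelf 6 (new)  [load 160/310]
  90 → shelf 2  [load 310/310]
  80 → shelf 1  [load 310/310]
  70 → shelf 3  [load 260/310]
  40 → shelf 3  [load 300/310]
  30 → shelf 4  [load 220/310]
6 shelves opened.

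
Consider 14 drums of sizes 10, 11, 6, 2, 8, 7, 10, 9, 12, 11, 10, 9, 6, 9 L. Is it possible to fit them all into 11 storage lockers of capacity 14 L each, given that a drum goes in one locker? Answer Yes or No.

Yes

A valid assignment using 11 storage lockers:
  locker 1: 12 + 2 = 14
  locker 2: 11 = 11
  locker 3: 11 = 11
  locker 4: 10 = 10
  locker 5: 10 = 10
  locker 6: 10 = 10
  locker 7: 9 = 9
  locker 8: 9 = 9
  locker 9: 9 = 9
  locker 10: 8 + 6 = 14
  locker 11: 7 + 6 = 13
Every load is within 14 L, so 11 storage lockers suffice.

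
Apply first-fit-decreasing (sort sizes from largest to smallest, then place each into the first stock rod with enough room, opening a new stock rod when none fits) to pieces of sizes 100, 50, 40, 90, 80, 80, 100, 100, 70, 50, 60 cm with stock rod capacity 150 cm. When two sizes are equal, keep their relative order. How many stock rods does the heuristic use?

Sorted descending: 100, 100, 100, 90, 80, 80, 70, 60, 50, 50, 40.
  100 → stock rod 1 (new)  [load 100/150]
  100 → stock rod 2 (new)  [load 100/150]
  100 → stock rod 3 (new)  [load 100/150]
  90 → stock rod 4 (new)  [load 90/150]
  80 → stock rod 5 (new)  [load 80/150]
  80 → stock rod 6 (new)  [load 80/150]
  70 → stock rod 5  [load 150/150]
  60 → stock rod 4  [load 150/150]
  50 → stock rod 1  [load 150/150]
  50 → stock rod 2  [load 150/150]
  40 → stock rod 3  [load 140/150]
6 stock rods opened.

6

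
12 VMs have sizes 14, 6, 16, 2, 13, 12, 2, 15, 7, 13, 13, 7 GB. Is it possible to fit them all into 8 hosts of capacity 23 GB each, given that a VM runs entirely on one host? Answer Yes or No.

Yes

A valid assignment using 7 hosts:
  host 1: 16 + 7 = 23
  host 2: 15 + 7 = 22
  host 3: 14 + 6 + 2 = 22
  host 4: 13 + 2 = 15
  host 5: 13 = 13
  host 6: 13 = 13
  host 7: 12 = 12
That uses only 7 ≤ 8, so 8 hosts are enough.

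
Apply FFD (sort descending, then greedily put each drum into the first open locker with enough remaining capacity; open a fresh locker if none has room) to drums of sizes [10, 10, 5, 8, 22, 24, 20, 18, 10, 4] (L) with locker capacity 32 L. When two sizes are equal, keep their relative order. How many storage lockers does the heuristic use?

5

Sorted descending: 24, 22, 20, 18, 10, 10, 10, 8, 5, 4.
  24 → locker 1 (new)  [load 24/32]
  22 → locker 2 (new)  [load 22/32]
  20 → locker 3 (new)  [load 20/32]
  18 → locker 4 (new)  [load 18/32]
  10 → locker 2  [load 32/32]
  10 → locker 3  [load 30/32]
  10 → locker 4  [load 28/32]
  8 → locker 1  [load 32/32]
  5 → locker 5 (new)  [load 5/32]
  4 → locker 4  [load 32/32]
5 storage lockers opened.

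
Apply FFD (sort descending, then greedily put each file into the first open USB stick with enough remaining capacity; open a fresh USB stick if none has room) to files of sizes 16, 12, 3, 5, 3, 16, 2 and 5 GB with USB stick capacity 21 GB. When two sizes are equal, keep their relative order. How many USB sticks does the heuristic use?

Sorted descending: 16, 16, 12, 5, 5, 3, 3, 2.
  16 → USB stick 1 (new)  [load 16/21]
  16 → USB stick 2 (new)  [load 16/21]
  12 → USB stick 3 (new)  [load 12/21]
  5 → USB stick 1  [load 21/21]
  5 → USB stick 2  [load 21/21]
  3 → USB stick 3  [load 15/21]
  3 → USB stick 3  [load 18/21]
  2 → USB stick 3  [load 20/21]
3 USB sticks opened.

3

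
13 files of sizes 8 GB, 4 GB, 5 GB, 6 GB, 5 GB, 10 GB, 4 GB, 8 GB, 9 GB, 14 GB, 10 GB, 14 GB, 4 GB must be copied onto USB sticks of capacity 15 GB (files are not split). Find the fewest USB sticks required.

8

Total = 14 + 14 + 10 + 10 + 9 + 8 + 8 + 6 + 5 + 5 + 4 + 4 + 4 = 101 GB.
Lower bound: ⌈101/15⌉ = 7 USB sticks.
A packing using 8 USB sticks:
  USB stick 1: 14 = 14
  USB stick 2: 14 = 14
  USB stick 3: 10 + 5 = 15
  USB stick 4: 10 + 5 = 15
  USB stick 5: 9 + 6 = 15
  USB stick 6: 8 + 4 = 12
  USB stick 7: 8 + 4 = 12
  USB stick 8: 4 = 4
No arrangement into 7 USB sticks stays within capacity, so 8 is optimal.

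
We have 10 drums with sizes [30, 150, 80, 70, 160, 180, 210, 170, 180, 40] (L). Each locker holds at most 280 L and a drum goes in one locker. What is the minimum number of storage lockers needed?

6

Total = 210 + 180 + 180 + 170 + 160 + 150 + 80 + 70 + 40 + 30 = 1270 L.
Lower bound: ⌈1270/280⌉ = 5 storage lockers.
Also, 6 drums each exceed 140 L, and no two of those can share a locker, so at least 6 storage lockers are needed.
A packing using 6 storage lockers:
  locker 1: 210 + 70 = 280
  locker 2: 180 + 80 = 260
  locker 3: 180 + 40 + 30 = 250
  locker 4: 170 = 170
  locker 5: 160 = 160
  locker 6: 150 = 150
This matches the lower bound, so 6 is optimal.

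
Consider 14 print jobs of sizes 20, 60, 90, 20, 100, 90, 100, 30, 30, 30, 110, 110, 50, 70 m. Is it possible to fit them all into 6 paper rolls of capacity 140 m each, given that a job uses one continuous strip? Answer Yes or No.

Total = 910 m; ⌈910/140⌉ = 7.
At least 7 paper rolls are required, but only 6 are allowed.

No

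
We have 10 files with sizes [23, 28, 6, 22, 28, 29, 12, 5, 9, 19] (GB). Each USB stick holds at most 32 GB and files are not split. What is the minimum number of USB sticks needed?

7

Total = 29 + 28 + 28 + 23 + 22 + 19 + 12 + 9 + 6 + 5 = 181 GB.
Lower bound: ⌈181/32⌉ = 6 USB sticks.
A packing using 7 USB sticks:
  USB stick 1: 29 = 29
  USB stick 2: 28 = 28
  USB stick 3: 28 = 28
  USB stick 4: 23 + 9 = 32
  USB stick 5: 22 + 6 = 28
  USB stick 6: 19 + 12 = 31
  USB stick 7: 5 = 5
No arrangement into 6 USB sticks stays within capacity, so 7 is optimal.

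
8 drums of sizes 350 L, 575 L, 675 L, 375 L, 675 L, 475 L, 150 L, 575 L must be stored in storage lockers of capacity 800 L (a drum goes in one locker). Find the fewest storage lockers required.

Total = 675 + 675 + 575 + 575 + 475 + 375 + 350 + 150 = 3850 L.
Lower bound: ⌈3850/800⌉ = 5 storage lockers.
A packing using 6 storage lockers:
  locker 1: 675 = 675
  locker 2: 675 = 675
  locker 3: 575 + 150 = 725
  locker 4: 575 = 575
  locker 5: 475 = 475
  locker 6: 375 + 350 = 725
No arrangement into 5 storage lockers stays within capacity, so 6 is optimal.

6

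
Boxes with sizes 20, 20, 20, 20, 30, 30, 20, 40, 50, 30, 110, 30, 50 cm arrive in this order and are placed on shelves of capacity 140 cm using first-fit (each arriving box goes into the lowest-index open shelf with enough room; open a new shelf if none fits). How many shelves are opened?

4

  20 → shelf 1 (new)  [load 20/140]
  20 → shelf 1  [load 40/140]
  20 → shelf 1  [load 60/140]
  20 → shelf 1  [load 80/140]
  30 → shelf 1  [load 110/140]
  30 → shelf 1  [load 140/140]
  20 → shelf 2 (new)  [load 20/140]
  40 → shelf 2  [load 60/140]
  50 → shelf 2  [load 110/140]
  30 → shelf 2  [load 140/140]
  110 → shelf 3 (new)  [load 110/140]
  30 → shelf 3  [load 140/140]
  50 → shelf 4 (new)  [load 50/140]
4 shelves opened.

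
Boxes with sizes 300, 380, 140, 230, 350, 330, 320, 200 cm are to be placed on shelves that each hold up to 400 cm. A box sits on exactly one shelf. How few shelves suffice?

Total = 380 + 350 + 330 + 320 + 300 + 230 + 200 + 140 = 2250 cm.
Lower bound: ⌈2250/400⌉ = 6 shelves.
A packing using 7 shelves:
  shelf 1: 380 = 380
  shelf 2: 350 = 350
  shelf 3: 330 = 330
  shelf 4: 320 = 320
  shelf 5: 300 = 300
  shelf 6: 230 + 140 = 370
  shelf 7: 200 = 200
No arrangement into 6 shelves stays within capacity, so 7 is optimal.

7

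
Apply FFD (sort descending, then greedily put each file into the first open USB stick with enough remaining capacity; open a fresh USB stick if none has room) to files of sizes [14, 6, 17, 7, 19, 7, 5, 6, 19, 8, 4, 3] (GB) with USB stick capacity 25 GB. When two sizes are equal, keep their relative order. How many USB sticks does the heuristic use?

Sorted descending: 19, 19, 17, 14, 8, 7, 7, 6, 6, 5, 4, 3.
  19 → USB stick 1 (new)  [load 19/25]
  19 → USB stick 2 (new)  [load 19/25]
  17 → USB stick 3 (new)  [load 17/25]
  14 → USB stick 4 (new)  [load 14/25]
  8 → USB stick 3  [load 25/25]
  7 → USB stick 4  [load 21/25]
  7 → USB stick 5 (new)  [load 7/25]
  6 → USB stick 1  [load 25/25]
  6 → USB stick 2  [load 25/25]
  5 → USB stick 5  [load 12/25]
  4 → USB stick 4  [load 25/25]
  3 → USB stick 5  [load 15/25]
5 USB sticks opened.

5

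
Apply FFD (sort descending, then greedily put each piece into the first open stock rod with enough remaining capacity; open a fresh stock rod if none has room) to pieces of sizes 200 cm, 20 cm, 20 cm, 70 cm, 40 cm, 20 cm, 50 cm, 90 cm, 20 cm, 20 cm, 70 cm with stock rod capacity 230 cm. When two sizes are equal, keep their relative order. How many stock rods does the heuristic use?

Sorted descending: 200, 90, 70, 70, 50, 40, 20, 20, 20, 20, 20.
  200 → stock rod 1 (new)  [load 200/230]
  90 → stock rod 2 (new)  [load 90/230]
  70 → stock rod 2  [load 160/230]
  70 → stock rod 2  [load 230/230]
  50 → stock rod 3 (new)  [load 50/230]
  40 → stock rod 3  [load 90/230]
  20 → stock rod 1  [load 220/230]
  20 → stock rod 3  [load 110/230]
  20 → stock rod 3  [load 130/230]
  20 → stock rod 3  [load 150/230]
  20 → stock rod 3  [load 170/230]
3 stock rods opened.

3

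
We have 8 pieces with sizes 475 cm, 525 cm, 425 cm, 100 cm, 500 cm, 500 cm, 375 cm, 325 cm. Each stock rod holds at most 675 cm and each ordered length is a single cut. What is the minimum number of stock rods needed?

Total = 525 + 500 + 500 + 475 + 425 + 375 + 325 + 100 = 3225 cm.
Lower bound: ⌈3225/675⌉ = 5 stock rods.
Also, 6 pieces each exceed 675/2 cm, and no two of those can share a stock rod, so at least 6 stock rods are needed.
A packing using 7 stock rods:
  stock rod 1: 525 + 100 = 625
  stock rod 2: 500 = 500
  stock rod 3: 500 = 500
  stock rod 4: 475 = 475
  stock rod 5: 425 = 425
  stock rod 6: 375 = 375
  stock rod 7: 325 = 325
No arrangement into 6 stock rods stays within capacity, so 7 is optimal.

7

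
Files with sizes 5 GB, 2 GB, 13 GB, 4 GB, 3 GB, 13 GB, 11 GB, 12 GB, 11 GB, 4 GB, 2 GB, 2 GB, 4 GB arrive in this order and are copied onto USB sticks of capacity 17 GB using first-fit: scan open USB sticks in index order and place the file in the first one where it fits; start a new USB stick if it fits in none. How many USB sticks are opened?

  5 → USB stick 1 (new)  [load 5/17]
  2 → USB stick 1  [load 7/17]
  13 → USB stick 2 (new)  [load 13/17]
  4 → USB stick 1  [load 11/17]
  3 → USB stick 1  [load 14/17]
  13 → USB stick 3 (new)  [load 13/17]
  11 → USB stick 4 (new)  [load 11/17]
  12 → USB stick 5 (new)  [load 12/17]
  11 → USB stick 6 (new)  [load 11/17]
  4 → USB stick 2  [load 17/17]
  2 → USB stick 1  [load 16/17]
  2 → USB stick 3  [load 15/17]
  4 → USB stick 4  [load 15/17]
6 USB sticks opened.

6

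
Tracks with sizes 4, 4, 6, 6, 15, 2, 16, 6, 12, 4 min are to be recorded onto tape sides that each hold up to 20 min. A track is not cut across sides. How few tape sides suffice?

4

Total = 16 + 15 + 12 + 6 + 6 + 6 + 4 + 4 + 4 + 2 = 75 min.
Lower bound: ⌈75/20⌉ = 4 tape sides.
A packing using 4 tape sides:
  side 1: 16 + 4 = 20
  side 2: 15 + 4 = 19
  side 3: 12 + 6 + 2 = 20
  side 4: 6 + 6 + 4 = 16
This matches the lower bound, so 4 is optimal.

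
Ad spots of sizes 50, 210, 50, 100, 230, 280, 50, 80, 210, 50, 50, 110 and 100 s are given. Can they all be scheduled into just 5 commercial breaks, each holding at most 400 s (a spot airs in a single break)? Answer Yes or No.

A valid assignment using 5 commercial breaks:
  break 1: 280 + 110 = 390
  break 2: 230 + 100 + 50 = 380
  break 3: 210 + 100 + 80 = 390
  break 4: 210 + 50 + 50 + 50 = 360
  break 5: 50 = 50
Every load is within 400 s, so 5 commercial breaks suffice.

Yes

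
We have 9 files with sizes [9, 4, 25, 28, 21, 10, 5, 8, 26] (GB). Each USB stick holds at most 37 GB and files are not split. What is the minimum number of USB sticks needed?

Total = 28 + 26 + 25 + 21 + 10 + 9 + 8 + 5 + 4 = 136 GB.
Lower bound: ⌈136/37⌉ = 4 USB sticks.
A packing using 4 USB sticks:
  USB stick 1: 28 + 9 = 37
  USB stick 2: 26 + 10 = 36
  USB stick 3: 25 + 8 + 4 = 37
  USB stick 4: 21 + 5 = 26
This matches the lower bound, so 4 is optimal.

4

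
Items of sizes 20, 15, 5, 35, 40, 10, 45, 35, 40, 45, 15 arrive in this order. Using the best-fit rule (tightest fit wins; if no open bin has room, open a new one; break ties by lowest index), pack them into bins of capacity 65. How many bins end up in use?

  20 → bin 1 (new)  [load 20/65]
  15 → bin 1  [load 35/65]
  5 → bin 1  [load 40/65]
  35 → bin 2 (new)  [load 35/65]
  40 → bin 3 (new)  [load 40/65]
  10 → bin 1  [load 50/65]
  45 → bin 4 (new)  [load 45/65]
  35 → bin 5 (new)  [load 35/65]
  40 → bin 6 (new)  [load 40/65]
  45 → bin 7 (new)  [load 45/65]
  15 → bin 1  [load 65/65]
7 bins opened.

7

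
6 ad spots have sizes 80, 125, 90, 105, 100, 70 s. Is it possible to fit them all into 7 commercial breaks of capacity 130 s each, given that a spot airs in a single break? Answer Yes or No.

Yes

A valid assignment using 6 commercial breaks:
  break 1: 125 = 125
  break 2: 105 = 105
  break 3: 100 = 100
  break 4: 90 = 90
  break 5: 80 = 80
  break 6: 70 = 70
That uses only 6 ≤ 7, so 7 commercial breaks are enough.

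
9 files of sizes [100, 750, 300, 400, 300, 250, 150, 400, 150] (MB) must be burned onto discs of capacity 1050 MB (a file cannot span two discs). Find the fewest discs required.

Total = 750 + 400 + 400 + 300 + 300 + 250 + 150 + 150 + 100 = 2800 MB.
Lower bound: ⌈2800/1050⌉ = 3 discs.
A packing using 3 discs:
  disc 1: 750 + 300 = 1050
  disc 2: 400 + 400 + 250 = 1050
  disc 3: 300 + 150 + 150 + 100 = 700
This matches the lower bound, so 3 is optimal.

3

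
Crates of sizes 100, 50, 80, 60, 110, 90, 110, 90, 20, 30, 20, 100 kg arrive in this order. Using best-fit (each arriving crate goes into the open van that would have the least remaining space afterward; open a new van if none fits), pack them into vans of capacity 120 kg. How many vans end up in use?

8

  100 → van 1 (new)  [load 100/120]
  50 → van 2 (new)  [load 50/120]
  80 → van 3 (new)  [load 80/120]
  60 → van 2  [load 110/120]
  110 → van 4 (new)  [load 110/120]
  90 → van 5 (new)  [load 90/120]
  110 → van 6 (new)  [load 110/120]
  90 → van 7 (new)  [load 90/120]
  20 → van 1  [load 120/120]
  30 → van 5  [load 120/120]
  20 → van 7  [load 110/120]
  100 → van 8 (new)  [load 100/120]
8 vans opened.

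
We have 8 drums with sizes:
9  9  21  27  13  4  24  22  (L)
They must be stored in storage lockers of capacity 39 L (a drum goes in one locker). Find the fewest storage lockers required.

4

Total = 27 + 24 + 22 + 21 + 13 + 9 + 9 + 4 = 129 L.
Lower bound: ⌈129/39⌉ = 4 storage lockers.
A packing using 4 storage lockers:
  locker 1: 27 + 9 = 36
  locker 2: 24 + 13 = 37
  locker 3: 22 + 9 + 4 = 35
  locker 4: 21 = 21
This matches the lower bound, so 4 is optimal.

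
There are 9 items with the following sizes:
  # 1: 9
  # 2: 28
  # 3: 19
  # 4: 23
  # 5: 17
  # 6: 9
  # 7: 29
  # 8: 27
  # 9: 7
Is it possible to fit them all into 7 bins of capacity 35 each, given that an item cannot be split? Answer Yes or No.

Yes

A valid assignment using 6 bins:
  bin 1: 29 = 29
  bin 2: 28 + 7 = 35
  bin 3: 27 = 27
  bin 4: 23 + 9 = 32
  bin 5: 19 + 9 = 28
  bin 6: 17 = 17
That uses only 6 ≤ 7, so 7 bins are enough.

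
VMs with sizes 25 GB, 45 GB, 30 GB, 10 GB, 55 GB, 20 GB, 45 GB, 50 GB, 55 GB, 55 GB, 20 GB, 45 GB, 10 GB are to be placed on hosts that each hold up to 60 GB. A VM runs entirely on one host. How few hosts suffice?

9

Total = 55 + 55 + 55 + 50 + 45 + 45 + 45 + 30 + 25 + 20 + 20 + 10 + 10 = 465 GB.
Lower bound: ⌈465/60⌉ = 8 hosts.
A packing using 9 hosts:
  host 1: 55 = 55
  host 2: 55 = 55
  host 3: 55 = 55
  host 4: 50 + 10 = 60
  host 5: 45 + 10 = 55
  host 6: 45 = 45
  host 7: 45 = 45
  host 8: 30 + 25 = 55
  host 9: 20 + 20 = 40
No arrangement into 8 hosts stays within capacity, so 9 is optimal.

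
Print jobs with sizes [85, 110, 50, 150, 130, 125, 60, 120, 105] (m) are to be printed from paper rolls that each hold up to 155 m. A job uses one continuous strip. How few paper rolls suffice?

Total = 150 + 130 + 125 + 120 + 110 + 105 + 85 + 60 + 50 = 935 m.
Lower bound: ⌈935/155⌉ = 7 paper rolls.
A packing using 7 paper rolls:
  roll 1: 150 = 150
  roll 2: 130 = 130
  roll 3: 125 = 125
  roll 4: 120 = 120
  roll 5: 110 = 110
  roll 6: 105 + 50 = 155
  roll 7: 85 + 60 = 145
This matches the lower bound, so 7 is optimal.

7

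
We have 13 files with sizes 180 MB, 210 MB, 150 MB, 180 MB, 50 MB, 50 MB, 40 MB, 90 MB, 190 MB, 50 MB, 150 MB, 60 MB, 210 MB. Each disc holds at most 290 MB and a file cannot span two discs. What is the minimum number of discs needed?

7

Total = 210 + 210 + 190 + 180 + 180 + 150 + 150 + 90 + 60 + 50 + 50 + 50 + 40 = 1610 MB.
Lower bound: ⌈1610/290⌉ = 6 discs.
Also, 7 files each exceed 145 MB, and no two of those can share a disc, so at least 7 discs are needed.
A packing using 7 discs:
  disc 1: 210 + 60 = 270
  disc 2: 210 + 50 = 260
  disc 3: 190 + 90 = 280
  disc 4: 180 + 50 + 50 = 280
  disc 5: 180 + 40 = 220
  disc 6: 150 = 150
  disc 7: 150 = 150
This matches the lower bound, so 7 is optimal.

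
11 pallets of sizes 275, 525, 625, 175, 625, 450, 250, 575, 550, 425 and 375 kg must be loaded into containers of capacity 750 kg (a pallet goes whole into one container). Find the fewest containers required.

8

Total = 625 + 625 + 575 + 550 + 525 + 450 + 425 + 375 + 275 + 250 + 175 = 4850 kg.
Lower bound: ⌈4850/750⌉ = 7 containers.
A packing using 8 containers:
  container 1: 625 = 625
  container 2: 625 = 625
  container 3: 575 + 175 = 750
  container 4: 550 = 550
  container 5: 525 = 525
  container 6: 450 + 275 = 725
  container 7: 425 + 250 = 675
  container 8: 375 = 375
No arrangement into 7 containers stays within capacity, so 8 is optimal.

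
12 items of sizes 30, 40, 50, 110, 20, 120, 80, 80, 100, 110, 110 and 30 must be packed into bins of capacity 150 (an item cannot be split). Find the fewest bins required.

7

Total = 120 + 110 + 110 + 110 + 100 + 80 + 80 + 50 + 40 + 30 + 30 + 20 = 880.
Lower bound: ⌈880/150⌉ = 6 bins.
Also, 7 items each exceed 75, and no two of those can share a bin, so at least 7 bins are needed.
A packing using 7 bins:
  bin 1: 120 + 30 = 150
  bin 2: 110 + 40 = 150
  bin 3: 110 + 30 = 140
  bin 4: 110 + 20 = 130
  bin 5: 100 + 50 = 150
  bin 6: 80 = 80
  bin 7: 80 = 80
This matches the lower bound, so 7 is optimal.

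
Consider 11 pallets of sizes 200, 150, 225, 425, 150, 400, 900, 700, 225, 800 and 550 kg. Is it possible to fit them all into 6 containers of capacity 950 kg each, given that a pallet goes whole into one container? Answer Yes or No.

A valid assignment using 6 containers:
  container 1: 900 = 900
  container 2: 800 + 150 = 950
  container 3: 700 + 225 = 925
  container 4: 550 + 400 = 950
  container 5: 425 + 225 + 200 = 850
  container 6: 150 = 150
Every load is within 950 kg, so 6 containers suffice.

Yes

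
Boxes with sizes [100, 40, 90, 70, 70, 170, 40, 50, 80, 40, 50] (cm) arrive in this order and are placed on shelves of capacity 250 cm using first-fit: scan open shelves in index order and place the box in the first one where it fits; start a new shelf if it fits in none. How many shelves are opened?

  100 → shelf 1 (new)  [load 100/250]
  40 → shelf 1  [load 140/250]
  90 → shelf 1  [load 230/250]
  70 → shelf 2 (new)  [load 70/250]
  70 → shelf 2  [load 140/250]
  170 → shelf 3 (new)  [load 170/250]
  40 → shelf 2  [load 180/250]
  50 → shelf 2  [load 230/250]
  80 → shelf 3  [load 250/250]
  40 → shelf 4 (new)  [load 40/250]
  50 → shelf 4  [load 90/250]
4 shelves opened.

4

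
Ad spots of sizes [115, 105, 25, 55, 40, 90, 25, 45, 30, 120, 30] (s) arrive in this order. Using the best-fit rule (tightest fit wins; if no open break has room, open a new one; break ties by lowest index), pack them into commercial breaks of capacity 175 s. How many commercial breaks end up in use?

  115 → break 1 (new)  [load 115/175]
  105 → break 2 (new)  [load 105/175]
  25 → break 1  [load 140/175]
  55 → break 2  [load 160/175]
  40 → break 3 (new)  [load 40/175]
  90 → break 3  [load 130/175]
  25 → break 1  [load 165/175]
  45 → break 3  [load 175/175]
  30 → break 4 (new)  [load 30/175]
  120 → break 4  [load 150/175]
  30 → break 5 (new)  [load 30/175]
5 commercial breaks opened.

5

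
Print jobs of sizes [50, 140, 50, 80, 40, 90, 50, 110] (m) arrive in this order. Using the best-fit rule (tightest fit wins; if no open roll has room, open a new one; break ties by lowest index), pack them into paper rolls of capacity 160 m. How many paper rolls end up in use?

5

  50 → roll 1 (new)  [load 50/160]
  140 → roll 2 (new)  [load 140/160]
  50 → roll 1  [load 100/160]
  80 → roll 3 (new)  [load 80/160]
  40 → roll 1  [load 140/160]
  90 → roll 4 (new)  [load 90/160]
  50 → roll 4  [load 140/160]
  110 → roll 5 (new)  [load 110/160]
5 paper rolls opened.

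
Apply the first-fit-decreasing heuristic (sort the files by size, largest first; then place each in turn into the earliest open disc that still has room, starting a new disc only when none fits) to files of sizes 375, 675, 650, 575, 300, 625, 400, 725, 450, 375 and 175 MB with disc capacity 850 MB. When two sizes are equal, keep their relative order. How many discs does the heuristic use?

Sorted descending: 725, 675, 650, 625, 575, 450, 400, 375, 375, 300, 175.
  725 → disc 1 (new)  [load 725/850]
  675 → disc 2 (new)  [load 675/850]
  650 → disc 3 (new)  [load 650/850]
  625 → disc 4 (new)  [load 625/850]
  575 → disc 5 (new)  [load 575/850]
  450 → disc 6 (new)  [load 450/850]
  400 → disc 6  [load 850/850]
  375 → disc 7 (new)  [load 375/850]
  375 → disc 7  [load 750/850]
  300 → disc 8 (new)  [load 300/850]
  175 → disc 2  [load 850/850]
8 discs opened.

8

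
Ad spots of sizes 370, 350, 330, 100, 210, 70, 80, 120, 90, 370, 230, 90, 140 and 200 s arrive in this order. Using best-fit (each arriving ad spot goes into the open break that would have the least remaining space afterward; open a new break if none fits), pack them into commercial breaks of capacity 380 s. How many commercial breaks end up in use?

  370 → break 1 (new)  [load 370/380]
  350 → break 2 (new)  [load 350/380]
  330 → break 3 (new)  [load 330/380]
  100 → break 4 (new)  [load 100/380]
  210 → break 4  [load 310/380]
  70 → break 4  [load 380/380]
  80 → break 5 (new)  [load 80/380]
  120 → break 5  [load 200/380]
  90 → break 5  [load 290/380]
  370 → break 6 (new)  [load 370/380]
  230 → break 7 (new)  [load 230/380]
  90 → break 5  [load 380/380]
  140 → break 7  [load 370/380]
  200 → break 8 (new)  [load 200/380]
8 commercial breaks opened.

8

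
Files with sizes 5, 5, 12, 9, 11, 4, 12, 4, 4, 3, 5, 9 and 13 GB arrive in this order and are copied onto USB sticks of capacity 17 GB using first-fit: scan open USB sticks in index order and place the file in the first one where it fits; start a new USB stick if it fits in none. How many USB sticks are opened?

7

  5 → USB stick 1 (new)  [load 5/17]
  5 → USB stick 1  [load 10/17]
  12 → USB stick 2 (new)  [load 12/17]
  9 → USB stick 3 (new)  [load 9/17]
  11 → USB stick 4 (new)  [load 11/17]
  4 → USB stick 1  [load 14/17]
  12 → USB stick 5 (new)  [load 12/17]
  4 → USB stick 2  [load 16/17]
  4 → USB stick 3  [load 13/17]
  3 → USB stick 1  [load 17/17]
  5 → USB stick 4  [load 16/17]
  9 → USB stick 6 (new)  [load 9/17]
  13 → USB stick 7 (new)  [load 13/17]
7 USB sticks opened.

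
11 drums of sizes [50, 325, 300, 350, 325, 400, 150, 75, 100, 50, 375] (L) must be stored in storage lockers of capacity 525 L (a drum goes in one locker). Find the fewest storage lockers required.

Total = 400 + 375 + 350 + 325 + 325 + 300 + 150 + 100 + 75 + 50 + 50 = 2500 L.
Lower bound: ⌈2500/525⌉ = 5 storage lockers.
Also, 6 drums each exceed 525/2 L, and no two of those can share a locker, so at least 6 storage lockers are needed.
A packing using 6 storage lockers:
  locker 1: 400 + 100 = 500
  locker 2: 375 + 150 = 525
  locker 3: 350 + 75 + 50 + 50 = 525
  locker 4: 325 = 325
  locker 5: 325 = 325
  locker 6: 300 = 300
This matches the lower bound, so 6 is optimal.

6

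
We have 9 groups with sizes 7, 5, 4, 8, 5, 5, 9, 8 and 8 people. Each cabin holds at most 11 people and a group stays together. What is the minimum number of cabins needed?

7

Total = 9 + 8 + 8 + 8 + 7 + 5 + 5 + 5 + 4 = 59 people.
Lower bound: ⌈59/11⌉ = 6 cabins.
A packing using 7 cabins:
  cabin 1: 9 = 9
  cabin 2: 8 = 8
  cabin 3: 8 = 8
  cabin 4: 8 = 8
  cabin 5: 7 + 4 = 11
  cabin 6: 5 + 5 = 10
  cabin 7: 5 = 5
No arrangement into 6 cabins stays within capacity, so 7 is optimal.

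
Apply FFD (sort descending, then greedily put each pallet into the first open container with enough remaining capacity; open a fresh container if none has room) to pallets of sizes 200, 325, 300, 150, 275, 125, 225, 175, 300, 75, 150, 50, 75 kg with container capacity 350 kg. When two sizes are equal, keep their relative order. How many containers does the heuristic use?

Sorted descending: 325, 300, 300, 275, 225, 200, 175, 150, 150, 125, 75, 75, 50.
  325 → container 1 (new)  [load 325/350]
  300 → container 2 (new)  [load 300/350]
  300 → container 3 (new)  [load 300/350]
  275 → container 4 (new)  [load 275/350]
  225 → container 5 (new)  [load 225/350]
  200 → container 6 (new)  [load 200/350]
  175 → container 7 (new)  [load 175/350]
  150 → container 6  [load 350/350]
  150 → container 7  [load 325/350]
  125 → container 5  [load 350/350]
  75 → container 4  [load 350/350]
  75 → container 8 (new)  [load 75/350]
  50 → container 2  [load 350/350]
8 containers opened.

8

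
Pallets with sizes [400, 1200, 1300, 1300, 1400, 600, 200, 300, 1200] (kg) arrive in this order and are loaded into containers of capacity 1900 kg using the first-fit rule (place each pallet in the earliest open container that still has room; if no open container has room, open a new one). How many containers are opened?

5

  400 → container 1 (new)  [load 400/1900]
  1200 → container 1  [load 1600/1900]
  1300 → container 2 (new)  [load 1300/1900]
  1300 → container 3 (new)  [load 1300/1900]
  1400 → container 4 (new)  [load 1400/1900]
  600 → container 2  [load 1900/1900]
  200 → container 1  [load 1800/1900]
  300 → container 3  [load 1600/1900]
  1200 → container 5 (new)  [load 1200/1900]
5 containers opened.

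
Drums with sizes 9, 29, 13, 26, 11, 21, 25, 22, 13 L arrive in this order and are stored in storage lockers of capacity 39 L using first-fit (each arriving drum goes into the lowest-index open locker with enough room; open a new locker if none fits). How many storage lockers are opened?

  9 → locker 1 (new)  [load 9/39]
  29 → locker 1  [load 38/39]
  13 → locker 2 (new)  [load 13/39]
  26 → locker 2  [load 39/39]
  11 → locker 3 (new)  [load 11/39]
  21 → locker 3  [load 32/39]
  25 → locker 4 (new)  [load 25/39]
  22 → locker 5 (new)  [load 22/39]
  13 → locker 4  [load 38/39]
5 storage lockers opened.

5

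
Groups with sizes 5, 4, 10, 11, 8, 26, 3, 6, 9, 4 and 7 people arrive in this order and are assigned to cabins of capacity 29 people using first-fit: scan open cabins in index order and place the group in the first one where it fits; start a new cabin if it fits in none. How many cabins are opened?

  5 → cabin 1 (new)  [load 5/29]
  4 → cabin 1  [load 9/29]
  10 → cabin 1  [load 19/29]
  11 → cabin 2 (new)  [load 11/29]
  8 → cabin 1  [load 27/29]
  26 → cabin 3 (new)  [load 26/29]
  3 → cabin 2  [load 14/29]
  6 → cabin 2  [load 20/29]
  9 → cabin 2  [load 29/29]
  4 → cabin 4 (new)  [load 4/29]
  7 → cabin 4  [load 11/29]
4 cabins opened.

4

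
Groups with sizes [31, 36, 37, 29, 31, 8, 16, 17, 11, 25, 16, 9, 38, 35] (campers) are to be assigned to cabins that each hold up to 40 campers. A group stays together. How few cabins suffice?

Total = 38 + 37 + 36 + 35 + 31 + 31 + 29 + 25 + 17 + 16 + 16 + 11 + 9 + 8 = 339 campers.
Lower bound: ⌈339/40⌉ = 9 cabins.
A packing using 10 cabins:
  cabin 1: 38 = 38
  cabin 2: 37 = 37
  cabin 3: 36 = 36
  cabin 4: 35 = 35
  cabin 5: 31 + 9 = 40
  cabin 6: 31 + 8 = 39
  cabin 7: 29 + 11 = 40
  cabin 8: 25 = 25
  cabin 9: 17 + 16 = 33
  cabin 10: 16 = 16
No arrangement into 9 cabins stays within capacity, so 10 is optimal.

10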